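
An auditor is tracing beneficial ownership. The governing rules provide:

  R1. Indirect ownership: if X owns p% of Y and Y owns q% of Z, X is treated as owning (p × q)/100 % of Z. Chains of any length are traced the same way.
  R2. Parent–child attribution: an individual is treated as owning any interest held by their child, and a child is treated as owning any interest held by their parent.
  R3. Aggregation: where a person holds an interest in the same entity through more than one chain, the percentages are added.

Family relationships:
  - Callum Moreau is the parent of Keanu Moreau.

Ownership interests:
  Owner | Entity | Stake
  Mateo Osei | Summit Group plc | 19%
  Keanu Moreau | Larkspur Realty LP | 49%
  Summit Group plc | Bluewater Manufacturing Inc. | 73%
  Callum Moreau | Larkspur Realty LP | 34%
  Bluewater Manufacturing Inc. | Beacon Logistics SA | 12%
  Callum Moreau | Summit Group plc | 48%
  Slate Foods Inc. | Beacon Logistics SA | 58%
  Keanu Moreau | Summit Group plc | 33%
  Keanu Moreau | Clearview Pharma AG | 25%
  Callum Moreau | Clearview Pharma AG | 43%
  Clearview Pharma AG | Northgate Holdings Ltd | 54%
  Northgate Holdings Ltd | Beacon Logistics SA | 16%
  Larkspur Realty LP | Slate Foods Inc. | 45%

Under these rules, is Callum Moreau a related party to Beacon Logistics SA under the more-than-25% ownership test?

By parent–child attribution (R2), Callum Moreau is treated as also owning Keanu Moreau's interest in Summit Group plc, giving 48% + 33% = 81%.
By parent–child attribution (R2), Callum Moreau is treated as also owning Keanu Moreau's interest in Larkspur Realty LP, giving 34% + 49% = 83%.
By parent–child attribution (R2), Callum Moreau is treated as also owning Keanu Moreau's interest in Clearview Pharma AG, giving 43% + 25% = 68%.
Chain via Summit Group plc → Bluewater Manufacturing Inc. (R1): 81% × 73% × 12% = 7.0956% of Beacon Logistics SA.
Chain via Larkspur Realty LP → Slate Foods Inc. (R1): 83% × 45% × 58% = 21.663% of Beacon Logistics SA.
Chain via Clearview Pharma AG → Northgate Holdings Ltd (R1): 68% × 54% × 16% = 5.8752% of Beacon Logistics SA.
Aggregating (R3): 7.0956% + 21.663% + 5.8752% = 34.6338%.
34.6338% exceeds the 25% threshold, so Callum is a related party to Beacon Logistics SA.

Yes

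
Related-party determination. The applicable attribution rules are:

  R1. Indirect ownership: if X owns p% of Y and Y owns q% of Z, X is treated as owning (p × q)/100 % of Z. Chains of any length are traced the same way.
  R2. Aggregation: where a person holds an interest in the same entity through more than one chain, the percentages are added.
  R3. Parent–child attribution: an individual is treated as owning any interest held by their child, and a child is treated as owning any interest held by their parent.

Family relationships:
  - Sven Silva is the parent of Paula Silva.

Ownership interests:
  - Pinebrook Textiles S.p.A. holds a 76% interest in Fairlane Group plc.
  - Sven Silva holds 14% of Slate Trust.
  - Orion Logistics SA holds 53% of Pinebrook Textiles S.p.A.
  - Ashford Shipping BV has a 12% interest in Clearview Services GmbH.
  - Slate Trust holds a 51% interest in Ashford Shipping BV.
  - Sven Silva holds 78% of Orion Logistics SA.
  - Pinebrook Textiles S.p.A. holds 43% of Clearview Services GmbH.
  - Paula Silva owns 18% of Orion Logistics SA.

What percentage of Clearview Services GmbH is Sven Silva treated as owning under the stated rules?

By parent–child attribution (R3), Sven Silva is treated as also owning Paula Silva's interest in Orion Logistics SA, giving 78% + 18% = 96%.
Chain via Orion Logistics SA → Pinebrook Textiles S.p.A. (R1): 96% × 53% × 43% = 21.8784% of Clearview Services GmbH.
Chain via Slate Trust → Ashford Shipping BV (R1): 14% × 51% × 12% = 0.8568% of Clearview Services GmbH.
Aggregating (R2): 21.8784% + 0.8568% = 22.7352%.

22.7352%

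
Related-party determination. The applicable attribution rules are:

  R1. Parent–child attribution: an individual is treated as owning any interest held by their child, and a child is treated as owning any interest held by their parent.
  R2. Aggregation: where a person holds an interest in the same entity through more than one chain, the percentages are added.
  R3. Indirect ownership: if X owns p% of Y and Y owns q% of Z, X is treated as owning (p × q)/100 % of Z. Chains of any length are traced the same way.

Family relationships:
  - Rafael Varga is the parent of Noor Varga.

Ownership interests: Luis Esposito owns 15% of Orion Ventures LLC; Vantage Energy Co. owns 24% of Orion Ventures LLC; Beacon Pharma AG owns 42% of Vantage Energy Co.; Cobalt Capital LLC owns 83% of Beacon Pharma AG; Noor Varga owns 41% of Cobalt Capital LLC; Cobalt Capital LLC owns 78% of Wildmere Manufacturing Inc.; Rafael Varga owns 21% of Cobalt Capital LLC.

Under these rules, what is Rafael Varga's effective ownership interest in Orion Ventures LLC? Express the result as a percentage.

5.187168%

By parent–child attribution (R1), Rafael Varga is treated as also owning Noor Varga's interest in Cobalt Capital LLC, giving 21% + 41% = 62%.
Chain via Cobalt Capital LLC → Beacon Pharma AG → Vantage Energy Co. (R3): 62% × 83% × 42% × 24% = 5.187168% of Orion Ventures LLC.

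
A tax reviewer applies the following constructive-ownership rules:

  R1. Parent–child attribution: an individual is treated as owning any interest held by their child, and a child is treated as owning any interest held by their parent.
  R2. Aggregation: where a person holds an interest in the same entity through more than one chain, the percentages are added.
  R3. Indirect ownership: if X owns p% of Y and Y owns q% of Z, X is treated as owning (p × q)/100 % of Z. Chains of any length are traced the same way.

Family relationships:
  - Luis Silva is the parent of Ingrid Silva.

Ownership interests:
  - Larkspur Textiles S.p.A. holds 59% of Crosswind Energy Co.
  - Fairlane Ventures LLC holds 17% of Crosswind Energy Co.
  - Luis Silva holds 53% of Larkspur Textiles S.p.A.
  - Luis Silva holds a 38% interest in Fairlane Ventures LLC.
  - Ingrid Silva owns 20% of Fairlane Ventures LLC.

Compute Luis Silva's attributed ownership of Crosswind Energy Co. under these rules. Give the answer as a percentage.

By parent–child attribution (R1), Luis Silva is treated as also owning Ingrid Silva's interest in Fairlane Ventures LLC, giving 38% + 20% = 58%.
Chain via Fairlane Ventures LLC (R3): 58% × 17% = 9.86% of Crosswind Energy Co.
Chain via Larkspur Textiles S.p.A. (R3): 53% × 59% = 31.27% of Crosswind Energy Co.
Aggregating (R2): 9.86% + 31.27% = 41.13%.

41.13%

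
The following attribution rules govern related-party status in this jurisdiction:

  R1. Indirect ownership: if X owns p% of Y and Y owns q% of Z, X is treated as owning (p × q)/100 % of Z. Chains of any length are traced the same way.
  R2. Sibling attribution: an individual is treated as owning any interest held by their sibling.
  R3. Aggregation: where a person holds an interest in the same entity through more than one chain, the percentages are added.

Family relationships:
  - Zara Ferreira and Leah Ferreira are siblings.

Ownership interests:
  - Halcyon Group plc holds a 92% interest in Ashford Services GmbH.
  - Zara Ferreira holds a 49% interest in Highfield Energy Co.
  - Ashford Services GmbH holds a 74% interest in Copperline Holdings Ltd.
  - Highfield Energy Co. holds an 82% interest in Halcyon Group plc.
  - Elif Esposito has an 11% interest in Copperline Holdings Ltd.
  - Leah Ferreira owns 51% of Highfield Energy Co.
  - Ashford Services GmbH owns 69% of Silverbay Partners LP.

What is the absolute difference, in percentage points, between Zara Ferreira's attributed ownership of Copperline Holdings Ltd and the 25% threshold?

30.8256

By sibling attribution (R2), Zara Ferreira is treated as also owning Leah Ferreira's interest in Highfield Energy Co, giving 49% + 51% = 100%.
Chain via Highfield Energy Co. → Halcyon Group plc → Ashford Services GmbH (R1): 100% × 82% × 92% × 74% = 55.8256% of Copperline Holdings Ltd.
55.8256% exceeds the 25% threshold by 30.8256 percentage points.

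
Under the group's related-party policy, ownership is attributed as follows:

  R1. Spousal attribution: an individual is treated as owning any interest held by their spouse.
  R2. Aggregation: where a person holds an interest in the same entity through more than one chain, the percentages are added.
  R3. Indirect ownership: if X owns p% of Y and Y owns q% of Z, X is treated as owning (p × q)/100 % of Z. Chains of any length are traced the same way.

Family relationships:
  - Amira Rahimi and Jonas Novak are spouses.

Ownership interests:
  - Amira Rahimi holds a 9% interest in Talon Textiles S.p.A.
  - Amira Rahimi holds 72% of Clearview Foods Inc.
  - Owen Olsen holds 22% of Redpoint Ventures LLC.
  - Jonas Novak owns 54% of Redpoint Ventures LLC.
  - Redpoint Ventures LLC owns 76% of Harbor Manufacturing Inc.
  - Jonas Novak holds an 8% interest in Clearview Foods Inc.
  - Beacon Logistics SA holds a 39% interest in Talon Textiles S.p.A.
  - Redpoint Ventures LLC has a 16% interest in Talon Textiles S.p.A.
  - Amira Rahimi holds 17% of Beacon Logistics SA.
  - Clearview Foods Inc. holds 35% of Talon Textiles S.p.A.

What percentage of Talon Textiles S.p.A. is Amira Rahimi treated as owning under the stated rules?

52.27%

By spousal attribution (R1), Amira Rahimi is treated as also owning Jonas Novak's interest in Clearview Foods Inc, giving 72% + 8% = 80%.
By spousal attribution (R1), Amira Rahimi is treated as owning Jonas Novak's 54% interest in Redpoint Ventures LLC.
Chain via Clearview Foods Inc. (R3): 80% × 35% = 28% of Talon Textiles S.p.A.
Chain via Beacon Logistics SA (R3): 17% × 39% = 6.63% of Talon Textiles S.p.A.
Direct interest in Talon Textiles S.p.A: 9%.
Chain via Redpoint Ventures LLC (R3): 54% × 16% = 8.64% of Talon Textiles S.p.A.
Aggregating (R2): 28% + 6.63% + 9% + 8.64% = 52.27%.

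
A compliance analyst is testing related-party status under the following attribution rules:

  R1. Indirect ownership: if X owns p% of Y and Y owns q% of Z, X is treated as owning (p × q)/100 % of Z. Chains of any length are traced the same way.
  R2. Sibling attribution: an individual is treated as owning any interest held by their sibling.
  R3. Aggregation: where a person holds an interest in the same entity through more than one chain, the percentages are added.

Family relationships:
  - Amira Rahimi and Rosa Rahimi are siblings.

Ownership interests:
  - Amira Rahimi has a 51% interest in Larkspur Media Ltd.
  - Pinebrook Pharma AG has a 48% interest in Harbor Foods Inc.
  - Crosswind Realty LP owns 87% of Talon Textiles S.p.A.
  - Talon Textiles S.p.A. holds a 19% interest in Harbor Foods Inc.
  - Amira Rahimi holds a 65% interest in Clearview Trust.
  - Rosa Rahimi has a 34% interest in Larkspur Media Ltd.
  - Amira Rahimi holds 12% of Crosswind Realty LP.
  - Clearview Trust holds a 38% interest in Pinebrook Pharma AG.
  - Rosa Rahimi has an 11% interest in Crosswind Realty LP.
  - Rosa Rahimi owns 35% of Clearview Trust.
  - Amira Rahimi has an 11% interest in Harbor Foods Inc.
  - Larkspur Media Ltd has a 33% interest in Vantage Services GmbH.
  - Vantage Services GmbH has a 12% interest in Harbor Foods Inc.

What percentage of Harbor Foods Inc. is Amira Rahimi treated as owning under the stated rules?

By sibling attribution (R2), Amira Rahimi is treated as also owning Rosa Rahimi's interest in Crosswind Realty LP, giving 12% + 11% = 23%.
By sibling attribution (R2), Amira Rahimi is treated as also owning Rosa Rahimi's interest in Clearview Trust, giving 65% + 35% = 100%.
By sibling attribution (R2), Amira Rahimi is treated as also owning Rosa Rahimi's interest in Larkspur Media Ltd, giving 51% + 34% = 85%.
Chain via Crosswind Realty LP → Talon Textiles S.p.A. (R1): 23% × 87% × 19% = 3.8019% of Harbor Foods Inc.
Chain via Clearview Trust → Pinebrook Pharma AG (R1): 100% × 38% × 48% = 18.24% of Harbor Foods Inc.
Chain via Larkspur Media Ltd → Vantage Services GmbH (R1): 85% × 33% × 12% = 3.366% of Harbor Foods Inc.
Direct interest in Harbor Foods Inc: 11%.
Aggregating (R3): 3.8019% + 18.24% + 3.366% + 11% = 36.4079%.

36.4079%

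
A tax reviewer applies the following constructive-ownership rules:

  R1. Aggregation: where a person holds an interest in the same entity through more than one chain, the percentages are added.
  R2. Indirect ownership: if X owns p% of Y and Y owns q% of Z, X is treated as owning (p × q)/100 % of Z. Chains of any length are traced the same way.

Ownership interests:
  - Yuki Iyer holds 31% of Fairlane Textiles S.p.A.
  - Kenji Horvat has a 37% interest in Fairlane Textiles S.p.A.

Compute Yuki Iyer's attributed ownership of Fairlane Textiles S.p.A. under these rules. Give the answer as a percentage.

31%

Direct interest in Fairlane Textiles S.p.A: 31%.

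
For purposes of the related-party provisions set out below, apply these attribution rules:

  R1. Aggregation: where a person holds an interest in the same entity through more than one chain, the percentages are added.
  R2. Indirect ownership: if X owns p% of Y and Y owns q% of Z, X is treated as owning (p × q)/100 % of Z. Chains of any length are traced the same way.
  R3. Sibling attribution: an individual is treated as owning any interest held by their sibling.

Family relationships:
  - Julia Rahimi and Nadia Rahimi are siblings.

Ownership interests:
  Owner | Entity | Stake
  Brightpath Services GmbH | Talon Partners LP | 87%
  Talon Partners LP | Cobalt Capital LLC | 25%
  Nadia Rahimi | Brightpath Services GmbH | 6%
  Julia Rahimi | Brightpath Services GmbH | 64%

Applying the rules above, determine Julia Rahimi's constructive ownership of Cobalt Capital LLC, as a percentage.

15.225%

By sibling attribution (R3), Julia Rahimi is treated as also owning Nadia Rahimi's interest in Brightpath Services GmbH, giving 64% + 6% = 70%.
Chain via Brightpath Services GmbH → Talon Partners LP (R2): 70% × 87% × 25% = 15.225% of Cobalt Capital LLC.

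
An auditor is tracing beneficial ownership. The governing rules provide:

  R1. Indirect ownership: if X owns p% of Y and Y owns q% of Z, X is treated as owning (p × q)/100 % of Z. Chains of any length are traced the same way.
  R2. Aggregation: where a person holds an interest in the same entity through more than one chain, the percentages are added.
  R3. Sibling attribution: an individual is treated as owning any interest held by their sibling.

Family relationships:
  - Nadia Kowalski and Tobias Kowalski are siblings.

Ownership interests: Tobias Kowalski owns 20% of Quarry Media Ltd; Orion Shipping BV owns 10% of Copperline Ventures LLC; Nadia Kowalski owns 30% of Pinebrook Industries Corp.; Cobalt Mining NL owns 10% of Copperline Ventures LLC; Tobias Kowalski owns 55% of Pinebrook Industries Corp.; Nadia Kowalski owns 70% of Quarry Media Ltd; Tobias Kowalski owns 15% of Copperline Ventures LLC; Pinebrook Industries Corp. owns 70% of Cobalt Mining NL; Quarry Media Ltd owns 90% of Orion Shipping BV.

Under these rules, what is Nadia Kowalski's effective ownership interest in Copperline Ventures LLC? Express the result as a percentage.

By sibling attribution (R3), Nadia Kowalski is treated as also owning Tobias Kowalski's interest in Pinebrook Industries Corp, giving 30% + 55% = 85%.
By sibling attribution (R3), Nadia Kowalski is treated as also owning Tobias Kowalski's interest in Quarry Media Ltd, giving 70% + 20% = 90%.
By sibling attribution (R3), Nadia Kowalski is treated as owning Tobias Kowalski's 15% interest in Copperline Ventures LLC.
Chain via Pinebrook Industries Corp. → Cobalt Mining NL (R1): 85% × 70% × 10% = 5.95% of Copperline Ventures LLC.
Chain via Quarry Media Ltd → Orion Shipping BV (R1): 90% × 90% × 10% = 8.1% of Copperline Ventures LLC.
Direct interest in Copperline Ventures LLC: 15%.
Aggregating (R2): 5.95% + 8.1% + 15% = 29.05%.

29.05%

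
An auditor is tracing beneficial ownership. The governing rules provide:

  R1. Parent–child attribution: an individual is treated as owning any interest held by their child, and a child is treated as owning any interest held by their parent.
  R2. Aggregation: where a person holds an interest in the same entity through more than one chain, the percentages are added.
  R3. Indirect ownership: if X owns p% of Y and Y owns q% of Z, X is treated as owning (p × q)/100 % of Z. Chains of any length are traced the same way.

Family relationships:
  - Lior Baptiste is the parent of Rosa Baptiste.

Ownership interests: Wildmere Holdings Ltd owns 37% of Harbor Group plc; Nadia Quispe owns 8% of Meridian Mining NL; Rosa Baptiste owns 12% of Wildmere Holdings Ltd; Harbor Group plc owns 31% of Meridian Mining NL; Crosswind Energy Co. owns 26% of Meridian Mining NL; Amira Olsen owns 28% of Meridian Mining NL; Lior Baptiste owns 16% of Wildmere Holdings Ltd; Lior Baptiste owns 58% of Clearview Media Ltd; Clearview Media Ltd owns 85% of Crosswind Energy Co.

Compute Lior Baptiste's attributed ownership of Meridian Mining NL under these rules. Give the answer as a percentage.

By parent–child attribution (R1), Lior Baptiste is treated as also owning Rosa Baptiste's interest in Wildmere Holdings Ltd, giving 16% + 12% = 28%.
Chain via Wildmere Holdings Ltd → Harbor Group plc (R3): 28% × 37% × 31% = 3.2116% of Meridian Mining NL.
Chain via Clearview Media Ltd → Crosswind Energy Co. (R3): 58% × 85% × 26% = 12.818% of Meridian Mining NL.
Aggregating (R2): 3.2116% + 12.818% = 16.0296%.

16.0296%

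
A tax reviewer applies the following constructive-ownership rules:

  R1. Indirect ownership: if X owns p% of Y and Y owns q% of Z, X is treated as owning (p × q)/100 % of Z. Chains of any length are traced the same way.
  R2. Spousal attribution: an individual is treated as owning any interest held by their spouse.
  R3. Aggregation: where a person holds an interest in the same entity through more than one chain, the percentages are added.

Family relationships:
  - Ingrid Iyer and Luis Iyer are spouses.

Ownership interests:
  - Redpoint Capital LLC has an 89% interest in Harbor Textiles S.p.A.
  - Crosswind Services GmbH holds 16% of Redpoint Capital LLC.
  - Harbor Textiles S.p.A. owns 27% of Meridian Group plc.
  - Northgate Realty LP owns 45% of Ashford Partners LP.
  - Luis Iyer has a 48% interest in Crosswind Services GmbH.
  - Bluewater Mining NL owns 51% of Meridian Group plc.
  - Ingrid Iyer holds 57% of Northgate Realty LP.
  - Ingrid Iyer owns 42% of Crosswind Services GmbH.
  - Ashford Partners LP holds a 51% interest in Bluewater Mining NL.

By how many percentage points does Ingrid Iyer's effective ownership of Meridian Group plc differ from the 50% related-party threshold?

39.868115

By spousal attribution (R2), Ingrid Iyer is treated as also owning Luis Iyer's interest in Crosswind Services GmbH, giving 42% + 48% = 90%.
Chain via Crosswind Services GmbH → Redpoint Capital LLC → Harbor Textiles S.p.A. (R1): 90% × 16% × 89% × 27% = 3.46032% of Meridian Group plc.
Chain via Northgate Realty LP → Ashford Partners LP → Bluewater Mining NL (R1): 57% × 45% × 51% × 51% = 6.671565% of Meridian Group plc.
Aggregating (R3): 3.46032% + 6.671565% = 10.131885%.
10.131885% falls short of the 50% threshold by 39.868115 percentage points.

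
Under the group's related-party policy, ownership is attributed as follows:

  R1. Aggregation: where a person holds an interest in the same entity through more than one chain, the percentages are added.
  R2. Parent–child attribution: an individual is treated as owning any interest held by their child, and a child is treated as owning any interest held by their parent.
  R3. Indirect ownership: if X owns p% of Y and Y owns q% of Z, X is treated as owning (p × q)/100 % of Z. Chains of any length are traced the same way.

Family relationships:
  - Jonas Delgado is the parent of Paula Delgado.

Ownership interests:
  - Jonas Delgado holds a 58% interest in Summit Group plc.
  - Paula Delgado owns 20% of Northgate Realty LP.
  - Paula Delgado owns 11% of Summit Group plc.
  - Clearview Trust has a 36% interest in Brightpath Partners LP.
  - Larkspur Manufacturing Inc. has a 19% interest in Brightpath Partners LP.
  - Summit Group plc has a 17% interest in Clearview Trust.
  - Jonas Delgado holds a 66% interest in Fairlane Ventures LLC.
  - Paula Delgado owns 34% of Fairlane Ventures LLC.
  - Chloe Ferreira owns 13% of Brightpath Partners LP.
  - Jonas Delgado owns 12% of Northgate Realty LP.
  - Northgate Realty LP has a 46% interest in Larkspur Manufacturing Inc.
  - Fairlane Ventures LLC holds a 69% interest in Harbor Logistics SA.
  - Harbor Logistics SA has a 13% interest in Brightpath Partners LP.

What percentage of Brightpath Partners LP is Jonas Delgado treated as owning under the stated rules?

15.9896%

By parent–child attribution (R2), Jonas Delgado is treated as also owning Paula Delgado's interest in Summit Group plc, giving 58% + 11% = 69%.
By parent–child attribution (R2), Jonas Delgado is treated as also owning Paula Delgado's interest in Fairlane Ventures LLC, giving 66% + 34% = 100%.
By parent–child attribution (R2), Jonas Delgado is treated as also owning Paula Delgado's interest in Northgate Realty LP, giving 12% + 20% = 32%.
Chain via Summit Group plc → Clearview Trust (R3): 69% × 17% × 36% = 4.2228% of Brightpath Partners LP.
Chain via Fairlane Ventures LLC → Harbor Logistics SA (R3): 100% × 69% × 13% = 8.97% of Brightpath Partners LP.
Chain via Northgate Realty LP → Larkspur Manufacturing Inc. (R3): 32% × 46% × 19% = 2.7968% of Brightpath Partners LP.
Aggregating (R1): 4.2228% + 8.97% + 2.7968% = 15.9896%.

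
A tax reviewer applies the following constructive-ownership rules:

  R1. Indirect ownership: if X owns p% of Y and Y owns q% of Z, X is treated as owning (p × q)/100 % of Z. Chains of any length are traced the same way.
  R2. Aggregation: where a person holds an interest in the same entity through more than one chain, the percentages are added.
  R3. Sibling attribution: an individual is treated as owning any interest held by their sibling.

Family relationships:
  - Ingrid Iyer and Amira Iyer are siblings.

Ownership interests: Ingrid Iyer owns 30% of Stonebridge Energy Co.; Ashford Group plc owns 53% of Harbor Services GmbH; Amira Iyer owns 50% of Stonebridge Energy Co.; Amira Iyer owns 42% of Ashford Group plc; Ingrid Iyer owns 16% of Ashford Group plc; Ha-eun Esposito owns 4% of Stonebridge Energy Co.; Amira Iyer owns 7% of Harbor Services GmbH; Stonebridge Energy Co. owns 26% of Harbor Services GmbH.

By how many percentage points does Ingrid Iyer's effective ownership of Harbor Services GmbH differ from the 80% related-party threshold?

By sibling attribution (R3), Ingrid Iyer is treated as also owning Amira Iyer's interest in Ashford Group plc, giving 16% + 42% = 58%.
By sibling attribution (R3), Ingrid Iyer is treated as also owning Amira Iyer's interest in Stonebridge Energy Co, giving 30% + 50% = 80%.
By sibling attribution (R3), Ingrid Iyer is treated as owning Amira Iyer's 7% interest in Harbor Services GmbH.
Chain via Ashford Group plc (R1): 58% × 53% = 30.74% of Harbor Services GmbH.
Chain via Stonebridge Energy Co. (R1): 80% × 26% = 20.8% of Harbor Services GmbH.
Direct interest in Harbor Services GmbH: 7%.
Aggregating (R2): 30.74% + 20.8% + 7% = 58.54%.
58.54% falls short of the 80% threshold by 21.46 percentage points.

21.46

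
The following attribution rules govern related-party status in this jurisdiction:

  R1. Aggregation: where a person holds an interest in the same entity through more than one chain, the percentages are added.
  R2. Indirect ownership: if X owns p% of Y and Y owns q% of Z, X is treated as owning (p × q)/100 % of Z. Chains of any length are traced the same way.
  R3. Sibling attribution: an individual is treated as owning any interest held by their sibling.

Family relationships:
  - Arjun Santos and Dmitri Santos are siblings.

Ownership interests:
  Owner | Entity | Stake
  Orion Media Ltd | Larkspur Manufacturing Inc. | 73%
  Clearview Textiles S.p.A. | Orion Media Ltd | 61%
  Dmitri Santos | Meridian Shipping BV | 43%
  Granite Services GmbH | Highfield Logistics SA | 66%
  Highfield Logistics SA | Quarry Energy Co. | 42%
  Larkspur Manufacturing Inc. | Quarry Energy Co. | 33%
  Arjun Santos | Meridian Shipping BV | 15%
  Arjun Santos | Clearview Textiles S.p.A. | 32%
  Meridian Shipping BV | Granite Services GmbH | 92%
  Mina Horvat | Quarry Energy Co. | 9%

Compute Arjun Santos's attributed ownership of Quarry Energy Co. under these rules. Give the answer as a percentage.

By sibling attribution (R3), Arjun Santos is treated as also owning Dmitri Santos's interest in Meridian Shipping BV, giving 15% + 43% = 58%.
Chain via Meridian Shipping BV → Granite Services GmbH → Highfield Logistics SA (R2): 58% × 92% × 66% × 42% = 14.791392% of Quarry Energy Co.
Chain via Clearview Textiles S.p.A. → Orion Media Ltd → Larkspur Manufacturing Inc. (R2): 32% × 61% × 73% × 33% = 4.702368% of Quarry Energy Co.
Aggregating (R1): 14.791392% + 4.702368% = 19.49376%.

19.49376%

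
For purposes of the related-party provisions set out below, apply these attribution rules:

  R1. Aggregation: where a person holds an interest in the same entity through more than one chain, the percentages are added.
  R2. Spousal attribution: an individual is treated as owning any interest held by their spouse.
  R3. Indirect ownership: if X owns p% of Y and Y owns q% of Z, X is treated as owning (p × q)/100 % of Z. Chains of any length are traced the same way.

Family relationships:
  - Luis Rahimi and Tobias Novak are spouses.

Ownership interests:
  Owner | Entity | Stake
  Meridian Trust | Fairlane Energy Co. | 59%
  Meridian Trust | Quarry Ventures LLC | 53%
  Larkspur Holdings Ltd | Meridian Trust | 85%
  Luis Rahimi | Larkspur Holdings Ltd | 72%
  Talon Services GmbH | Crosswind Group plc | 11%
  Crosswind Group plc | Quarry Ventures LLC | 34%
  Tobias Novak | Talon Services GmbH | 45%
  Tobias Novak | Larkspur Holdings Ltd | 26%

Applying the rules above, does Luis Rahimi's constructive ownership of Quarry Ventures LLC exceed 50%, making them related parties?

No

By spousal attribution (R2), Luis Rahimi is treated as also owning Tobias Novak's interest in Larkspur Holdings Ltd, giving 72% + 26% = 98%.
By spousal attribution (R2), Luis Rahimi is treated as owning Tobias Novak's 45% interest in Talon Services GmbH.
Chain via Larkspur Holdings Ltd → Meridian Trust (R3): 98% × 85% × 53% = 44.149% of Quarry Ventures LLC.
Chain via Talon Services GmbH → Crosswind Group plc (R3): 45% × 11% × 34% = 1.683% of Quarry Ventures LLC.
Aggregating (R1): 44.149% + 1.683% = 45.832%.
45.832% does not exceed the 50% threshold, so Luis is not a related party to Quarry Ventures LLC.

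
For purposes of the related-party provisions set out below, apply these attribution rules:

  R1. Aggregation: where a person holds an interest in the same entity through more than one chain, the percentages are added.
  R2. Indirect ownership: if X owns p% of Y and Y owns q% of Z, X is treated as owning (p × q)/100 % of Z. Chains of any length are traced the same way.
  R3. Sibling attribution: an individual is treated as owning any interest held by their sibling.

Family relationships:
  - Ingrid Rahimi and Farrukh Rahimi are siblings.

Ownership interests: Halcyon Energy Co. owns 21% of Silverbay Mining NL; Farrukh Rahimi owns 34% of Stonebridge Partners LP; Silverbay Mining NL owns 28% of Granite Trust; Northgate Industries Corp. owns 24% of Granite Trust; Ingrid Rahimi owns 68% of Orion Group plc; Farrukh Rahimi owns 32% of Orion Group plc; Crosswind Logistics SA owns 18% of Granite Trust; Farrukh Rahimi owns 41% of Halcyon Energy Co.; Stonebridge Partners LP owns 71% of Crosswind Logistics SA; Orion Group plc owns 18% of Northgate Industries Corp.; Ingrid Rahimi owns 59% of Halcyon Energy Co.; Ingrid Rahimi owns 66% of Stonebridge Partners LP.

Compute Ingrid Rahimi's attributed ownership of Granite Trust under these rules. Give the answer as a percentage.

By sibling attribution (R3), Ingrid Rahimi is treated as also owning Farrukh Rahimi's interest in Stonebridge Partners LP, giving 66% + 34% = 100%.
By sibling attribution (R3), Ingrid Rahimi is treated as also owning Farrukh Rahimi's interest in Orion Group plc, giving 68% + 32% = 100%.
By sibling attribution (R3), Ingrid Rahimi is treated as also owning Farrukh Rahimi's interest in Halcyon Energy Co, giving 59% + 41% = 100%.
Chain via Stonebridge Partners LP → Crosswind Logistics SA (R2): 100% × 71% × 18% = 12.78% of Granite Trust.
Chain via Orion Group plc → Northgate Industries Corp. (R2): 100% × 18% × 24% = 4.32% of Granite Trust.
Chain via Halcyon Energy Co. → Silverbay Mining NL (R2): 100% × 21% × 28% = 5.88% of Granite Trust.
Aggregating (R1): 12.78% + 4.32% + 5.88% = 22.98%.

22.98%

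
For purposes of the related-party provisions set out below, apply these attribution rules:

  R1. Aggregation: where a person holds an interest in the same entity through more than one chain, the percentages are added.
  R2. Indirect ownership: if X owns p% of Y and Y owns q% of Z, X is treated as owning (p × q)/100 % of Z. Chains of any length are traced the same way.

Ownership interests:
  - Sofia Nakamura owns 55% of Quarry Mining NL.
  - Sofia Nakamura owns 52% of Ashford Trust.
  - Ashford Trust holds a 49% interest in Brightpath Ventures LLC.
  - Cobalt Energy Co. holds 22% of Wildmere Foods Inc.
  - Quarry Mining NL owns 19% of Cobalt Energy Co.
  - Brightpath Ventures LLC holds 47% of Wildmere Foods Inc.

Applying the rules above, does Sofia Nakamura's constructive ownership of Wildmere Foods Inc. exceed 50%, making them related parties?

No

Chain via Quarry Mining NL → Cobalt Energy Co. (R2): 55% × 19% × 22% = 2.299% of Wildmere Foods Inc.
Chain via Ashford Trust → Brightpath Ventures LLC (R2): 52% × 49% × 47% = 11.9756% of Wildmere Foods Inc.
Aggregating (R1): 2.299% + 11.9756% = 14.2746%.
14.2746% does not exceed the 50% threshold, so Sofia is not a related party to Wildmere Foods Inc.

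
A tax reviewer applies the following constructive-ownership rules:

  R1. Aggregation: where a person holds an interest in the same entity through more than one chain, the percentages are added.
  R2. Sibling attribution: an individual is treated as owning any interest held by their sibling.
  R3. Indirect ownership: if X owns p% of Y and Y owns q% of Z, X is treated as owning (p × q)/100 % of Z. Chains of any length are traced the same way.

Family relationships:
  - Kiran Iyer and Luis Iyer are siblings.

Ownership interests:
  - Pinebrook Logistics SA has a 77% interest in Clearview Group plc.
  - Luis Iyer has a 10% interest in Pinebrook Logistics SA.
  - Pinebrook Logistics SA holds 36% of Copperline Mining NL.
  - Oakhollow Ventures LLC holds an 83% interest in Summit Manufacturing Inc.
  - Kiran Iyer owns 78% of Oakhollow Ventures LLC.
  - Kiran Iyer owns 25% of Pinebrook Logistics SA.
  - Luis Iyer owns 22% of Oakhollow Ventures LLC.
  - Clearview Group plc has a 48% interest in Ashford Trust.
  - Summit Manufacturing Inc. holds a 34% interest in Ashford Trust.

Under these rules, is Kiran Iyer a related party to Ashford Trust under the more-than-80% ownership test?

By sibling attribution (R2), Kiran Iyer is treated as also owning Luis Iyer's interest in Pinebrook Logistics SA, giving 25% + 10% = 35%.
By sibling attribution (R2), Kiran Iyer is treated as also owning Luis Iyer's interest in Oakhollow Ventures LLC, giving 78% + 22% = 100%.
Chain via Pinebrook Logistics SA → Clearview Group plc (R3): 35% × 77% × 48% = 12.936% of Ashford Trust.
Chain via Oakhollow Ventures LLC → Summit Manufacturing Inc. (R3): 100% × 83% × 34% = 28.22% of Ashford Trust.
Aggregating (R1): 12.936% + 28.22% = 41.156%.
41.156% does not exceed the 80% threshold, so Kiran is not a related party to Ashford Trust.

No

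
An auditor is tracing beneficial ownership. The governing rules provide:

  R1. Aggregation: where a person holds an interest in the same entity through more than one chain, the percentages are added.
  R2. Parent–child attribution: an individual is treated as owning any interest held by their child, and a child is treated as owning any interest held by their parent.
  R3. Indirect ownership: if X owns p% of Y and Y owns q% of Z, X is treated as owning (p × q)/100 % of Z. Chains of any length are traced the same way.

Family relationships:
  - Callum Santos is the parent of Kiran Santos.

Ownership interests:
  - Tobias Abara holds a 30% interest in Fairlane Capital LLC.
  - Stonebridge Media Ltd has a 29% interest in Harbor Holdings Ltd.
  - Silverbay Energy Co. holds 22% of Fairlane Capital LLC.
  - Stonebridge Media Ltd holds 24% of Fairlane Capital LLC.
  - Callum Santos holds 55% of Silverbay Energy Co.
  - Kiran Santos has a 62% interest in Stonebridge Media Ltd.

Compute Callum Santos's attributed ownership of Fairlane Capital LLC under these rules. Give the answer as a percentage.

By parent–child attribution (R2), Callum Santos is treated as owning Kiran Santos's 62% interest in Stonebridge Media Ltd.
Chain via Silverbay Energy Co. (R3): 55% × 22% = 12.1% of Fairlane Capital LLC.
Chain via Stonebridge Media Ltd (R3): 62% × 24% = 14.88% of Fairlane Capital LLC.
Aggregating (R1): 12.1% + 14.88% = 26.98%.

26.98%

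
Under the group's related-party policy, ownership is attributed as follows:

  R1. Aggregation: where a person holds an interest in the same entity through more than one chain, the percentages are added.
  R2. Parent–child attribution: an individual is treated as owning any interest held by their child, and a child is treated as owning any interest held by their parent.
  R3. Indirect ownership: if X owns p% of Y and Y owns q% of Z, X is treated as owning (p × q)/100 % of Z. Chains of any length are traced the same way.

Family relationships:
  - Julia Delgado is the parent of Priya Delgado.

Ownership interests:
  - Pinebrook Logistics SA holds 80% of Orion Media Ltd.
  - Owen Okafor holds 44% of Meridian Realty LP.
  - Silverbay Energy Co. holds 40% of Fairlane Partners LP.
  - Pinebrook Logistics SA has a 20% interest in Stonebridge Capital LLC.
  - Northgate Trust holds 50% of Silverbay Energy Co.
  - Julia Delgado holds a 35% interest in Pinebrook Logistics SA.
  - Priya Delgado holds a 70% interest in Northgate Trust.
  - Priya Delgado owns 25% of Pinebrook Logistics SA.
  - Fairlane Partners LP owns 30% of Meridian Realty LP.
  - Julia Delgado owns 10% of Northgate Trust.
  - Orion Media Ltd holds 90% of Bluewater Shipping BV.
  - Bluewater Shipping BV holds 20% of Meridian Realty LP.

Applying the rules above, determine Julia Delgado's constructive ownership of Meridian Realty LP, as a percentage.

By parent–child attribution (R2), Julia Delgado is treated as also owning Priya Delgado's interest in Northgate Trust, giving 10% + 70% = 80%.
By parent–child attribution (R2), Julia Delgado is treated as also owning Priya Delgado's interest in Pinebrook Logistics SA, giving 35% + 25% = 60%.
Chain via Northgate Trust → Silverbay Energy Co. → Fairlane Partners LP (R3): 80% × 50% × 40% × 30% = 4.8% of Meridian Realty LP.
Chain via Pinebrook Logistics SA → Orion Media Ltd → Bluewater Shipping BV (R3): 60% × 80% × 90% × 20% = 8.64% of Meridian Realty LP.
Aggregating (R1): 4.8% + 8.64% = 13.44%.

13.44%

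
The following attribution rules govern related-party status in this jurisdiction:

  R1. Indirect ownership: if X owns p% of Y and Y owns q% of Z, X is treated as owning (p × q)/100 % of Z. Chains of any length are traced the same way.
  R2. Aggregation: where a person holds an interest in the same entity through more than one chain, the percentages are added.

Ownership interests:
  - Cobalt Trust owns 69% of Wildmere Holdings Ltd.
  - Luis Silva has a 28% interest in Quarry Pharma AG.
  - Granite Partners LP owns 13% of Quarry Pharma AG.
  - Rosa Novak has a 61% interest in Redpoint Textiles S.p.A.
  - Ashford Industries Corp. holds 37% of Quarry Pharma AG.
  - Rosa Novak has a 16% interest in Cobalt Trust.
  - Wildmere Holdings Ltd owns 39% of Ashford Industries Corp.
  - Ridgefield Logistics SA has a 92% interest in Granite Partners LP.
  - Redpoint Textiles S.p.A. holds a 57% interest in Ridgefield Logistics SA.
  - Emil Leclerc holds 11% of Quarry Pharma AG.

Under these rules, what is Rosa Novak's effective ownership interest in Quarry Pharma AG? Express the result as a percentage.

5.751564%

Chain via Redpoint Textiles S.p.A. → Ridgefield Logistics SA → Granite Partners LP (R1): 61% × 57% × 92% × 13% = 4.158492% of Quarry Pharma AG.
Chain via Cobalt Trust → Wildmere Holdings Ltd → Ashford Industries Corp. (R1): 16% × 69% × 39% × 37% = 1.593072% of Quarry Pharma AG.
Aggregating (R2): 4.158492% + 1.593072% = 5.751564%.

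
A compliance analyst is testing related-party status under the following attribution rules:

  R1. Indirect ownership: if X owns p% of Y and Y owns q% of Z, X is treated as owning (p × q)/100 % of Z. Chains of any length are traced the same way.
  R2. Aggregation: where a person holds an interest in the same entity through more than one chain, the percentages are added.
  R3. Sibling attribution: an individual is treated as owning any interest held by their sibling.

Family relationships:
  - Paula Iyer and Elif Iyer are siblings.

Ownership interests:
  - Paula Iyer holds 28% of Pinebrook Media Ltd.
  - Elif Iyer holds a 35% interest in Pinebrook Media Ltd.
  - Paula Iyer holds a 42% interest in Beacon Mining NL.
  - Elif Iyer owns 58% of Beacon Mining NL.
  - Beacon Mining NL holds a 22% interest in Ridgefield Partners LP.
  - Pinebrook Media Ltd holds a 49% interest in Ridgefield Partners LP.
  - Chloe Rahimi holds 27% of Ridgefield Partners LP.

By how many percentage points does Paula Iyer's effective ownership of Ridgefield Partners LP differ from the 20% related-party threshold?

By sibling attribution (R3), Paula Iyer is treated as also owning Elif Iyer's interest in Beacon Mining NL, giving 42% + 58% = 100%.
By sibling attribution (R3), Paula Iyer is treated as also owning Elif Iyer's interest in Pinebrook Media Ltd, giving 28% + 35% = 63%.
Chain via Beacon Mining NL (R1): 100% × 22% = 22% of Ridgefield Partners LP.
Chain via Pinebrook Media Ltd (R1): 63% × 49% = 30.87% of Ridgefield Partners LP.
Aggregating (R2): 22% + 30.87% = 52.87%.
52.87% exceeds the 20% threshold by 32.87 percentage points.

32.87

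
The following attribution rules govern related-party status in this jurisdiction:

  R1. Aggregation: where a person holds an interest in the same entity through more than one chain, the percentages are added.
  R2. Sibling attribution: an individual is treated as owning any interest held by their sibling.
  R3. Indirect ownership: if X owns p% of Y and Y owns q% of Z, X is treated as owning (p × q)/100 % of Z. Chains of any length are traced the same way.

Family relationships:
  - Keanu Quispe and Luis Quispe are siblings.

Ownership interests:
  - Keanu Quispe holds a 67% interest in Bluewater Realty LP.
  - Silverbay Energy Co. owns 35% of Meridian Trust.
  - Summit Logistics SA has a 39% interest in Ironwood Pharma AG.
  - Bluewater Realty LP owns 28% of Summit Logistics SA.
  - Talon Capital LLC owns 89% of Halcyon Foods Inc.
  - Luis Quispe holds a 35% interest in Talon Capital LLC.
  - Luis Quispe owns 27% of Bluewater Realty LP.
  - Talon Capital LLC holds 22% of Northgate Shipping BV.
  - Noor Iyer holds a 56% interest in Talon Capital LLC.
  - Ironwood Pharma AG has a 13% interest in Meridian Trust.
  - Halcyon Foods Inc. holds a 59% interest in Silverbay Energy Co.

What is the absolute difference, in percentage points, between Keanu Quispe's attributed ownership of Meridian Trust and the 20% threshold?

12.233101

By sibling attribution (R2), Keanu Quispe is treated as also owning Luis Quispe's interest in Bluewater Realty LP, giving 67% + 27% = 94%.
By sibling attribution (R2), Keanu Quispe is treated as owning Luis Quispe's 35% interest in Talon Capital LLC.
Chain via Bluewater Realty LP → Summit Logistics SA → Ironwood Pharma AG (R3): 94% × 28% × 39% × 13% = 1.334424% of Meridian Trust.
Chain via Talon Capital LLC → Halcyon Foods Inc. → Silverbay Energy Co. (R3): 35% × 89% × 59% × 35% = 6.432475% of Meridian Trust.
Aggregating (R1): 1.334424% + 6.432475% = 7.766899%.
7.766899% falls short of the 20% threshold by 12.233101 percentage points.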